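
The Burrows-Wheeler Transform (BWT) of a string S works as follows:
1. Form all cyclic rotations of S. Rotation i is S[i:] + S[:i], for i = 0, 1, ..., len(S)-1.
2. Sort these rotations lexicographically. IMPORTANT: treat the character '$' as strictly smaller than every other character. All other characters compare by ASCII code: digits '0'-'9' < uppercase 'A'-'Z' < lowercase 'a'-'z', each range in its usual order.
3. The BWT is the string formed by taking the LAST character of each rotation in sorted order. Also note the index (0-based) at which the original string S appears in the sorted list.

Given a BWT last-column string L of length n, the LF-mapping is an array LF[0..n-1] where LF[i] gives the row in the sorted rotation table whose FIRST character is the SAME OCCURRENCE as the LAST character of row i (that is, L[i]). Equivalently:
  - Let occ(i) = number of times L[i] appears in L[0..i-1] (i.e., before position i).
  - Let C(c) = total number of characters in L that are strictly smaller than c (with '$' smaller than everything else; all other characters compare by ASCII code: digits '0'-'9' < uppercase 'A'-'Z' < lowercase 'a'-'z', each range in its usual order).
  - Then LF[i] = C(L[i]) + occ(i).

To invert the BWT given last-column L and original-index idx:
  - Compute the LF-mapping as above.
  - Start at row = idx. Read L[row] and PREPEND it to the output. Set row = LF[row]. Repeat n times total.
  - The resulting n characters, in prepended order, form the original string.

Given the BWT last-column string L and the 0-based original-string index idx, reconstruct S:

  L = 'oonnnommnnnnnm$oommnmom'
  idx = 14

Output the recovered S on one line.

Answer: nnnmmoonomommonnnmnnmo$

Derivation:
LF mapping: 17 18 8 9 10 19 1 2 11 12 13 14 15 3 0 20 21 4 5 16 6 22 7
Walk LF starting at row 14, prepending L[row]:
  step 1: row=14, L[14]='$', prepend. Next row=LF[14]=0
  step 2: row=0, L[0]='o', prepend. Next row=LF[0]=17
  step 3: row=17, L[17]='m', prepend. Next row=LF[17]=4
  step 4: row=4, L[4]='n', prepend. Next row=LF[4]=10
  step 5: row=10, L[10]='n', prepend. Next row=LF[10]=13
  step 6: row=13, L[13]='m', prepend. Next row=LF[13]=3
  step 7: row=3, L[3]='n', prepend. Next row=LF[3]=9
  step 8: row=9, L[9]='n', prepend. Next row=LF[9]=12
  step 9: row=12, L[12]='n', prepend. Next row=LF[12]=15
  step 10: row=15, L[15]='o', prepend. Next row=LF[15]=20
  step 11: row=20, L[20]='m', prepend. Next row=LF[20]=6
  step 12: row=6, L[6]='m', prepend. Next row=LF[6]=1
  step 13: row=1, L[1]='o', prepend. Next row=LF[1]=18
  step 14: row=18, L[18]='m', prepend. Next row=LF[18]=5
  step 15: row=5, L[5]='o', prepend. Next row=LF[5]=19
  step 16: row=19, L[19]='n', prepend. Next row=LF[19]=16
  step 17: row=16, L[16]='o', prepend. Next row=LF[16]=21
  step 18: row=21, L[21]='o', prepend. Next row=LF[21]=22
  step 19: row=22, L[22]='m', prepend. Next row=LF[22]=7
  step 20: row=7, L[7]='m', prepend. Next row=LF[7]=2
  step 21: row=2, L[2]='n', prepend. Next row=LF[2]=8
  step 22: row=8, L[8]='n', prepend. Next row=LF[8]=11
  step 23: row=11, L[11]='n', prepend. Next row=LF[11]=14
Reversed output: nnnmmoonomommonnnmnnmo$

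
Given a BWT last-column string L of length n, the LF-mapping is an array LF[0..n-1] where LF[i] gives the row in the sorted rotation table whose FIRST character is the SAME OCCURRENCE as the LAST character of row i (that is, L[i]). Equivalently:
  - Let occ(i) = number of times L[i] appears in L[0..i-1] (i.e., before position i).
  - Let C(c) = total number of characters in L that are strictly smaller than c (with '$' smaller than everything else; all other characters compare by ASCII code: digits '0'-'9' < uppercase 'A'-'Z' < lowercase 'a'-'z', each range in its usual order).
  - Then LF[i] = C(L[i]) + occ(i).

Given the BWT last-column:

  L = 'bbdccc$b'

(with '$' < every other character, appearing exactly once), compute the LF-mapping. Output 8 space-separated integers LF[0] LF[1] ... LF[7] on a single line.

Answer: 1 2 7 4 5 6 0 3

Derivation:
Char counts: '$':1, 'b':3, 'c':3, 'd':1
C (first-col start): C('$')=0, C('b')=1, C('c')=4, C('d')=7
L[0]='b': occ=0, LF[0]=C('b')+0=1+0=1
L[1]='b': occ=1, LF[1]=C('b')+1=1+1=2
L[2]='d': occ=0, LF[2]=C('d')+0=7+0=7
L[3]='c': occ=0, LF[3]=C('c')+0=4+0=4
L[4]='c': occ=1, LF[4]=C('c')+1=4+1=5
L[5]='c': occ=2, LF[5]=C('c')+2=4+2=6
L[6]='$': occ=0, LF[6]=C('$')+0=0+0=0
L[7]='b': occ=2, LF[7]=C('b')+2=1+2=3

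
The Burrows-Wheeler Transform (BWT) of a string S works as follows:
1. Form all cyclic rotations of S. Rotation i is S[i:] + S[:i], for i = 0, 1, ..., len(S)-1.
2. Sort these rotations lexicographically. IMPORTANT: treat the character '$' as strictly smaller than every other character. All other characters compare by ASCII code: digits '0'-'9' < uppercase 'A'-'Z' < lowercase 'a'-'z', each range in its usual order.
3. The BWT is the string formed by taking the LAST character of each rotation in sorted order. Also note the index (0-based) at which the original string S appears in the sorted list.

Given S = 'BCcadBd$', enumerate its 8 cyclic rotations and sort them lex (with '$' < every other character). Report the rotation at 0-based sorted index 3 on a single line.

All 8 rotations (rotation i = S[i:]+S[:i]):
  rot[0] = BCcadBd$
  rot[1] = CcadBd$B
  rot[2] = cadBd$BC
  rot[3] = adBd$BCc
  rot[4] = dBd$BCca
  rot[5] = Bd$BCcad
  rot[6] = d$BCcadB
  rot[7] = $BCcadBd
Sorted (with $ < everything):
  sorted[0] = $BCcadBd
  sorted[1] = BCcadBd$
  sorted[2] = Bd$BCcad
  sorted[3] = CcadBd$B
  sorted[4] = adBd$BCc
  sorted[5] = cadBd$BC
  sorted[6] = d$BCcadB
  sorted[7] = dBd$BCca
sorted[3] = CcadBd$B

Answer: CcadBd$B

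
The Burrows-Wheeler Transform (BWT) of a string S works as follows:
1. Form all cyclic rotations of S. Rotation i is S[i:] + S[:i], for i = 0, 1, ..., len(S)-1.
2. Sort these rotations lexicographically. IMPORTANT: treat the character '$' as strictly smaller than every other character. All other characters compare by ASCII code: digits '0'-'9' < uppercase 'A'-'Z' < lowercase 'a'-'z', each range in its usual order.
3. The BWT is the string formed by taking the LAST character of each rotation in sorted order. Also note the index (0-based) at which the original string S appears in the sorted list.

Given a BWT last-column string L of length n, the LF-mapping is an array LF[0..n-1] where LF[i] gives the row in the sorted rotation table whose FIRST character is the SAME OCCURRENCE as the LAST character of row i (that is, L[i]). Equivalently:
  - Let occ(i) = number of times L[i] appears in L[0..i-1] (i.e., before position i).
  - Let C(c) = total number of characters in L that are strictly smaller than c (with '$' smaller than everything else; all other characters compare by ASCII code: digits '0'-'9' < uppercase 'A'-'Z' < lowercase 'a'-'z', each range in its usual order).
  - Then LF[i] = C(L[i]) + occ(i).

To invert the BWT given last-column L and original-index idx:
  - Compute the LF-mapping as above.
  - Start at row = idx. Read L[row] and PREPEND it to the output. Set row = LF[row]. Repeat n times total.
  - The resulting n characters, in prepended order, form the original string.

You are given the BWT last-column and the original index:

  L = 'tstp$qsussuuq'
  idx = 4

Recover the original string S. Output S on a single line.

LF mapping: 8 4 9 1 0 2 5 10 6 7 11 12 3
Walk LF starting at row 4, prepending L[row]:
  step 1: row=4, L[4]='$', prepend. Next row=LF[4]=0
  step 2: row=0, L[0]='t', prepend. Next row=LF[0]=8
  step 3: row=8, L[8]='s', prepend. Next row=LF[8]=6
  step 4: row=6, L[6]='s', prepend. Next row=LF[6]=5
  step 5: row=5, L[5]='q', prepend. Next row=LF[5]=2
  step 6: row=2, L[2]='t', prepend. Next row=LF[2]=9
  step 7: row=9, L[9]='s', prepend. Next row=LF[9]=7
  step 8: row=7, L[7]='u', prepend. Next row=LF[7]=10
  step 9: row=10, L[10]='u', prepend. Next row=LF[10]=11
  step 10: row=11, L[11]='u', prepend. Next row=LF[11]=12
  step 11: row=12, L[12]='q', prepend. Next row=LF[12]=3
  step 12: row=3, L[3]='p', prepend. Next row=LF[3]=1
  step 13: row=1, L[1]='s', prepend. Next row=LF[1]=4
Reversed output: spquuustqsst$

Answer: spquuustqsst$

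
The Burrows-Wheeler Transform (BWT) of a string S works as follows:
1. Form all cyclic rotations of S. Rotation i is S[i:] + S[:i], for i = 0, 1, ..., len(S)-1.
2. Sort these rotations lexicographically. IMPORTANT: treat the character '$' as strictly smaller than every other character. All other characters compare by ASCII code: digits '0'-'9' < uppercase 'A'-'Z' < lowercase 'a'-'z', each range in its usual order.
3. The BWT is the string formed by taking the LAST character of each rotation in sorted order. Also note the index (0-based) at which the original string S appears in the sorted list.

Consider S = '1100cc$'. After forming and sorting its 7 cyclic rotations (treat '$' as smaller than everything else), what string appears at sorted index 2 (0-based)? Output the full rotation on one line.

All 7 rotations (rotation i = S[i:]+S[:i]):
  rot[0] = 1100cc$
  rot[1] = 100cc$1
  rot[2] = 00cc$11
  rot[3] = 0cc$110
  rot[4] = cc$1100
  rot[5] = c$1100c
  rot[6] = $1100cc
Sorted (with $ < everything):
  sorted[0] = $1100cc
  sorted[1] = 00cc$11
  sorted[2] = 0cc$110
  sorted[3] = 100cc$1
  sorted[4] = 1100cc$
  sorted[5] = c$1100c
  sorted[6] = cc$1100
sorted[2] = 0cc$110

Answer: 0cc$110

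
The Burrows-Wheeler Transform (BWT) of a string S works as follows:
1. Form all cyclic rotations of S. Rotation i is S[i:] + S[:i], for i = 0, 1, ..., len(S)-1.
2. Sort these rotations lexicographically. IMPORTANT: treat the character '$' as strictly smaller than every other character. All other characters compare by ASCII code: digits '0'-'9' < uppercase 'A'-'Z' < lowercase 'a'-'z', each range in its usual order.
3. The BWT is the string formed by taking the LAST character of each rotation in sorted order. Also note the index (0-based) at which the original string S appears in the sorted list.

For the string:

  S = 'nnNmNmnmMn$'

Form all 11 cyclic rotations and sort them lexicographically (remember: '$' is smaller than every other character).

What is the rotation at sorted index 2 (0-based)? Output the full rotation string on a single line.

All 11 rotations (rotation i = S[i:]+S[:i]):
  rot[0] = nnNmNmnmMn$
  rot[1] = nNmNmnmMn$n
  rot[2] = NmNmnmMn$nn
  rot[3] = mNmnmMn$nnN
  rot[4] = NmnmMn$nnNm
  rot[5] = mnmMn$nnNmN
  rot[6] = nmMn$nnNmNm
  rot[7] = mMn$nnNmNmn
  rot[8] = Mn$nnNmNmnm
  rot[9] = n$nnNmNmnmM
  rot[10] = $nnNmNmnmMn
Sorted (with $ < everything):
  sorted[0] = $nnNmNmnmMn
  sorted[1] = Mn$nnNmNmnm
  sorted[2] = NmNmnmMn$nn
  sorted[3] = NmnmMn$nnNm
  sorted[4] = mMn$nnNmNmn
  sorted[5] = mNmnmMn$nnN
  sorted[6] = mnmMn$nnNmN
  sorted[7] = n$nnNmNmnmM
  sorted[8] = nNmNmnmMn$n
  sorted[9] = nmMn$nnNmNm
  sorted[10] = nnNmNmnmMn$
sorted[2] = NmNmnmMn$nn

Answer: NmNmnmMn$nn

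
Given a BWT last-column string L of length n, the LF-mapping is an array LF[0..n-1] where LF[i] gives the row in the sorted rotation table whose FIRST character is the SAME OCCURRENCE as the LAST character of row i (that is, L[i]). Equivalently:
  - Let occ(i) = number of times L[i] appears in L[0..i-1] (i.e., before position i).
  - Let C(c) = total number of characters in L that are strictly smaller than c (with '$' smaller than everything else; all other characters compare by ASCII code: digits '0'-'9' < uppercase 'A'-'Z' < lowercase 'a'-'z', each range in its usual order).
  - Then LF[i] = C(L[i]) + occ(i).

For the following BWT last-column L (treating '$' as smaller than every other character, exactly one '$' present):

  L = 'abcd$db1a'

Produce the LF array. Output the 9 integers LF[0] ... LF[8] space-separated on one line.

Char counts: '$':1, '1':1, 'a':2, 'b':2, 'c':1, 'd':2
C (first-col start): C('$')=0, C('1')=1, C('a')=2, C('b')=4, C('c')=6, C('d')=7
L[0]='a': occ=0, LF[0]=C('a')+0=2+0=2
L[1]='b': occ=0, LF[1]=C('b')+0=4+0=4
L[2]='c': occ=0, LF[2]=C('c')+0=6+0=6
L[3]='d': occ=0, LF[3]=C('d')+0=7+0=7
L[4]='$': occ=0, LF[4]=C('$')+0=0+0=0
L[5]='d': occ=1, LF[5]=C('d')+1=7+1=8
L[6]='b': occ=1, LF[6]=C('b')+1=4+1=5
L[7]='1': occ=0, LF[7]=C('1')+0=1+0=1
L[8]='a': occ=1, LF[8]=C('a')+1=2+1=3

Answer: 2 4 6 7 0 8 5 1 3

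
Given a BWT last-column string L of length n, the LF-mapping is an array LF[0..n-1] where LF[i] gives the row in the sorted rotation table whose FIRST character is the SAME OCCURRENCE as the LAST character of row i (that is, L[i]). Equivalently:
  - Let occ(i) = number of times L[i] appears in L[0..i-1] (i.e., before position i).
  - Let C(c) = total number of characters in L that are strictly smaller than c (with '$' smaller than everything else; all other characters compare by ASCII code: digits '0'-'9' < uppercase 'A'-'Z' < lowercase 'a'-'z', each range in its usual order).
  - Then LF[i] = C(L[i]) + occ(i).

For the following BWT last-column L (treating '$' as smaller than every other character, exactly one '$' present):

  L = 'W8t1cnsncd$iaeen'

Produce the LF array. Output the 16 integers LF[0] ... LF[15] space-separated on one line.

Answer: 3 2 15 1 5 11 14 12 6 7 0 10 4 8 9 13

Derivation:
Char counts: '$':1, '1':1, '8':1, 'W':1, 'a':1, 'c':2, 'd':1, 'e':2, 'i':1, 'n':3, 's':1, 't':1
C (first-col start): C('$')=0, C('1')=1, C('8')=2, C('W')=3, C('a')=4, C('c')=5, C('d')=7, C('e')=8, C('i')=10, C('n')=11, C('s')=14, C('t')=15
L[0]='W': occ=0, LF[0]=C('W')+0=3+0=3
L[1]='8': occ=0, LF[1]=C('8')+0=2+0=2
L[2]='t': occ=0, LF[2]=C('t')+0=15+0=15
L[3]='1': occ=0, LF[3]=C('1')+0=1+0=1
L[4]='c': occ=0, LF[4]=C('c')+0=5+0=5
L[5]='n': occ=0, LF[5]=C('n')+0=11+0=11
L[6]='s': occ=0, LF[6]=C('s')+0=14+0=14
L[7]='n': occ=1, LF[7]=C('n')+1=11+1=12
L[8]='c': occ=1, LF[8]=C('c')+1=5+1=6
L[9]='d': occ=0, LF[9]=C('d')+0=7+0=7
L[10]='$': occ=0, LF[10]=C('$')+0=0+0=0
L[11]='i': occ=0, LF[11]=C('i')+0=10+0=10
L[12]='a': occ=0, LF[12]=C('a')+0=4+0=4
L[13]='e': occ=0, LF[13]=C('e')+0=8+0=8
L[14]='e': occ=1, LF[14]=C('e')+1=8+1=9
L[15]='n': occ=2, LF[15]=C('n')+2=11+2=13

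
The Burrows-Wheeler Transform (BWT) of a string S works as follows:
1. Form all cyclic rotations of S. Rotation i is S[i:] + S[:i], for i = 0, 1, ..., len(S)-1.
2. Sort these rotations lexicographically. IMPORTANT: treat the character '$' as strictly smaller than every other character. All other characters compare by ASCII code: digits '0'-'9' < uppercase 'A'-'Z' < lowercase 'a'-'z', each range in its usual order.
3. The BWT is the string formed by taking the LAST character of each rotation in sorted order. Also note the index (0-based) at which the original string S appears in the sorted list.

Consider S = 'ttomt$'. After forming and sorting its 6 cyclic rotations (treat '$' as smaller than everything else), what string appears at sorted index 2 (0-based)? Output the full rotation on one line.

Answer: omt$tt

Derivation:
All 6 rotations (rotation i = S[i:]+S[:i]):
  rot[0] = ttomt$
  rot[1] = tomt$t
  rot[2] = omt$tt
  rot[3] = mt$tto
  rot[4] = t$ttom
  rot[5] = $ttomt
Sorted (with $ < everything):
  sorted[0] = $ttomt
  sorted[1] = mt$tto
  sorted[2] = omt$tt
  sorted[3] = t$ttom
  sorted[4] = tomt$t
  sorted[5] = ttomt$
sorted[2] = omt$tt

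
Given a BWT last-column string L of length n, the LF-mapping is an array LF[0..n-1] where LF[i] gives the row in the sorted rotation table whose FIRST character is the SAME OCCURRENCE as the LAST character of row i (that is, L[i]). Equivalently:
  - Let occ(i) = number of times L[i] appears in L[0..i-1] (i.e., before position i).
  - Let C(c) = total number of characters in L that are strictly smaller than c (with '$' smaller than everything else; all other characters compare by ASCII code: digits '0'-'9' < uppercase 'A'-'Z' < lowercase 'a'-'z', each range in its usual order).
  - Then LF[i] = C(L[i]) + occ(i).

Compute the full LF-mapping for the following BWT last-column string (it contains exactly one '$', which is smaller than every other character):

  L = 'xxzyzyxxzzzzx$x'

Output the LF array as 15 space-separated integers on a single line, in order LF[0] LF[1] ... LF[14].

Char counts: '$':1, 'x':6, 'y':2, 'z':6
C (first-col start): C('$')=0, C('x')=1, C('y')=7, C('z')=9
L[0]='x': occ=0, LF[0]=C('x')+0=1+0=1
L[1]='x': occ=1, LF[1]=C('x')+1=1+1=2
L[2]='z': occ=0, LF[2]=C('z')+0=9+0=9
L[3]='y': occ=0, LF[3]=C('y')+0=7+0=7
L[4]='z': occ=1, LF[4]=C('z')+1=9+1=10
L[5]='y': occ=1, LF[5]=C('y')+1=7+1=8
L[6]='x': occ=2, LF[6]=C('x')+2=1+2=3
L[7]='x': occ=3, LF[7]=C('x')+3=1+3=4
L[8]='z': occ=2, LF[8]=C('z')+2=9+2=11
L[9]='z': occ=3, LF[9]=C('z')+3=9+3=12
L[10]='z': occ=4, LF[10]=C('z')+4=9+4=13
L[11]='z': occ=5, LF[11]=C('z')+5=9+5=14
L[12]='x': occ=4, LF[12]=C('x')+4=1+4=5
L[13]='$': occ=0, LF[13]=C('$')+0=0+0=0
L[14]='x': occ=5, LF[14]=C('x')+5=1+5=6

Answer: 1 2 9 7 10 8 3 4 11 12 13 14 5 0 6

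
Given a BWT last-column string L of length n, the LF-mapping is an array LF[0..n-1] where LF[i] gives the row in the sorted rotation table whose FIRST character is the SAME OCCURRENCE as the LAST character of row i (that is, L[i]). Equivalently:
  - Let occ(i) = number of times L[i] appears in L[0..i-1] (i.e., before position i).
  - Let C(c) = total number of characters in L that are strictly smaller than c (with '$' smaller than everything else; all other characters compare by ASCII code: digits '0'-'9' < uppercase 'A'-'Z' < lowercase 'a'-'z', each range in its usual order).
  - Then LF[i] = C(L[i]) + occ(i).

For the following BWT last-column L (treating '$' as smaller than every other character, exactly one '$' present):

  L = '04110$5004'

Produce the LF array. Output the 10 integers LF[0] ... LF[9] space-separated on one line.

Char counts: '$':1, '0':4, '1':2, '4':2, '5':1
C (first-col start): C('$')=0, C('0')=1, C('1')=5, C('4')=7, C('5')=9
L[0]='0': occ=0, LF[0]=C('0')+0=1+0=1
L[1]='4': occ=0, LF[1]=C('4')+0=7+0=7
L[2]='1': occ=0, LF[2]=C('1')+0=5+0=5
L[3]='1': occ=1, LF[3]=C('1')+1=5+1=6
L[4]='0': occ=1, LF[4]=C('0')+1=1+1=2
L[5]='$': occ=0, LF[5]=C('$')+0=0+0=0
L[6]='5': occ=0, LF[6]=C('5')+0=9+0=9
L[7]='0': occ=2, LF[7]=C('0')+2=1+2=3
L[8]='0': occ=3, LF[8]=C('0')+3=1+3=4
L[9]='4': occ=1, LF[9]=C('4')+1=7+1=8

Answer: 1 7 5 6 2 0 9 3 4 8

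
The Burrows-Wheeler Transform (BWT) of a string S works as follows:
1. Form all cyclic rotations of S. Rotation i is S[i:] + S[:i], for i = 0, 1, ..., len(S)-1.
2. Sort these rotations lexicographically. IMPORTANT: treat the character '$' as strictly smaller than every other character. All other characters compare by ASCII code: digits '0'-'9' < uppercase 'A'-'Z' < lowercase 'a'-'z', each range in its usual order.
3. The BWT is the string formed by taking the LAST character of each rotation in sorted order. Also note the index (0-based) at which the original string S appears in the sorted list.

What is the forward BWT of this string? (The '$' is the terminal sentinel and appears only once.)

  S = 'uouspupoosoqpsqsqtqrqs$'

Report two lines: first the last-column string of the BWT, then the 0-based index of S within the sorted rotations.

Answer: spsouuqsotrssqqoupqq$po
20

Derivation:
All 23 rotations (rotation i = S[i:]+S[:i]):
  rot[0] = uouspupoosoqpsqsqtqrqs$
  rot[1] = ouspupoosoqpsqsqtqrqs$u
  rot[2] = uspupoosoqpsqsqtqrqs$uo
  rot[3] = spupoosoqpsqsqtqrqs$uou
  rot[4] = pupoosoqpsqsqtqrqs$uous
  rot[5] = upoosoqpsqsqtqrqs$uousp
  rot[6] = poosoqpsqsqtqrqs$uouspu
  rot[7] = oosoqpsqsqtqrqs$uouspup
  rot[8] = osoqpsqsqtqrqs$uouspupo
  rot[9] = soqpsqsqtqrqs$uouspupoo
  rot[10] = oqpsqsqtqrqs$uouspupoos
  rot[11] = qpsqsqtqrqs$uouspupooso
  rot[12] = psqsqtqrqs$uouspupoosoq
  rot[13] = sqsqtqrqs$uouspupoosoqp
  rot[14] = qsqtqrqs$uouspupoosoqps
  rot[15] = sqtqrqs$uouspupoosoqpsq
  rot[16] = qtqrqs$uouspupoosoqpsqs
  rot[17] = tqrqs$uouspupoosoqpsqsq
  rot[18] = qrqs$uouspupoosoqpsqsqt
  rot[19] = rqs$uouspupoosoqpsqsqtq
  rot[20] = qs$uouspupoosoqpsqsqtqr
  rot[21] = s$uouspupoosoqpsqsqtqrq
  rot[22] = $uouspupoosoqpsqsqtqrqs
Sorted (with $ < everything):
  sorted[0] = $uouspupoosoqpsqsqtqrqs  (last char: 's')
  sorted[1] = oosoqpsqsqtqrqs$uouspup  (last char: 'p')
  sorted[2] = oqpsqsqtqrqs$uouspupoos  (last char: 's')
  sorted[3] = osoqpsqsqtqrqs$uouspupo  (last char: 'o')
  sorted[4] = ouspupoosoqpsqsqtqrqs$u  (last char: 'u')
  sorted[5] = poosoqpsqsqtqrqs$uouspu  (last char: 'u')
  sorted[6] = psqsqtqrqs$uouspupoosoq  (last char: 'q')
  sorted[7] = pupoosoqpsqsqtqrqs$uous  (last char: 's')
  sorted[8] = qpsqsqtqrqs$uouspupooso  (last char: 'o')
  sorted[9] = qrqs$uouspupoosoqpsqsqt  (last char: 't')
  sorted[10] = qs$uouspupoosoqpsqsqtqr  (last char: 'r')
  sorted[11] = qsqtqrqs$uouspupoosoqps  (last char: 's')
  sorted[12] = qtqrqs$uouspupoosoqpsqs  (last char: 's')
  sorted[13] = rqs$uouspupoosoqpsqsqtq  (last char: 'q')
  sorted[14] = s$uouspupoosoqpsqsqtqrq  (last char: 'q')
  sorted[15] = soqpsqsqtqrqs$uouspupoo  (last char: 'o')
  sorted[16] = spupoosoqpsqsqtqrqs$uou  (last char: 'u')
  sorted[17] = sqsqtqrqs$uouspupoosoqp  (last char: 'p')
  sorted[18] = sqtqrqs$uouspupoosoqpsq  (last char: 'q')
  sorted[19] = tqrqs$uouspupoosoqpsqsq  (last char: 'q')
  sorted[20] = uouspupoosoqpsqsqtqrqs$  (last char: '$')
  sorted[21] = upoosoqpsqsqtqrqs$uousp  (last char: 'p')
  sorted[22] = uspupoosoqpsqsqtqrqs$uo  (last char: 'o')
Last column: spsouuqsotrssqqoupqq$po
Original string S is at sorted index 20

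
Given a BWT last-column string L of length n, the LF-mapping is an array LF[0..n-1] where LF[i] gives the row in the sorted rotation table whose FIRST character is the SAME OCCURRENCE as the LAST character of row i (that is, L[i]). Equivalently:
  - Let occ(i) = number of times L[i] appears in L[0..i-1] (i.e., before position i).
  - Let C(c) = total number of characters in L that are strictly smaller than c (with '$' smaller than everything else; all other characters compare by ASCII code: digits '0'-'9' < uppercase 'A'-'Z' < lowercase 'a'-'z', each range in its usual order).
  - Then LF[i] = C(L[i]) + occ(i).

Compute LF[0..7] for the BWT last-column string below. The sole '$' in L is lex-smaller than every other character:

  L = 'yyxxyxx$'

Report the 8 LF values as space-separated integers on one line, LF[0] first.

Answer: 5 6 1 2 7 3 4 0

Derivation:
Char counts: '$':1, 'x':4, 'y':3
C (first-col start): C('$')=0, C('x')=1, C('y')=5
L[0]='y': occ=0, LF[0]=C('y')+0=5+0=5
L[1]='y': occ=1, LF[1]=C('y')+1=5+1=6
L[2]='x': occ=0, LF[2]=C('x')+0=1+0=1
L[3]='x': occ=1, LF[3]=C('x')+1=1+1=2
L[4]='y': occ=2, LF[4]=C('y')+2=5+2=7
L[5]='x': occ=2, LF[5]=C('x')+2=1+2=3
L[6]='x': occ=3, LF[6]=C('x')+3=1+3=4
L[7]='$': occ=0, LF[7]=C('$')+0=0+0=0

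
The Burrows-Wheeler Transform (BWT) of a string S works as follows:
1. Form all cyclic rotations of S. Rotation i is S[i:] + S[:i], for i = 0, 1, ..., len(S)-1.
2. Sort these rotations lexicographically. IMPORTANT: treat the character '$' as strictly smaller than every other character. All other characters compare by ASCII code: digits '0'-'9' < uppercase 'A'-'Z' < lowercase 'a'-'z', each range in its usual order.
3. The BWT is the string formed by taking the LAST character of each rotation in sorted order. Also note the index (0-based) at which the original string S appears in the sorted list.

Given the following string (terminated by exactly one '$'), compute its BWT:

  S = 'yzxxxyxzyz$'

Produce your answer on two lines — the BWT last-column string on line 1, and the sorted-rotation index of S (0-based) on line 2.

All 11 rotations (rotation i = S[i:]+S[:i]):
  rot[0] = yzxxxyxzyz$
  rot[1] = zxxxyxzyz$y
  rot[2] = xxxyxzyz$yz
  rot[3] = xxyxzyz$yzx
  rot[4] = xyxzyz$yzxx
  rot[5] = yxzyz$yzxxx
  rot[6] = xzyz$yzxxxy
  rot[7] = zyz$yzxxxyx
  rot[8] = yz$yzxxxyxz
  rot[9] = z$yzxxxyxzy
  rot[10] = $yzxxxyxzyz
Sorted (with $ < everything):
  sorted[0] = $yzxxxyxzyz  (last char: 'z')
  sorted[1] = xxxyxzyz$yz  (last char: 'z')
  sorted[2] = xxyxzyz$yzx  (last char: 'x')
  sorted[3] = xyxzyz$yzxx  (last char: 'x')
  sorted[4] = xzyz$yzxxxy  (last char: 'y')
  sorted[5] = yxzyz$yzxxx  (last char: 'x')
  sorted[6] = yz$yzxxxyxz  (last char: 'z')
  sorted[7] = yzxxxyxzyz$  (last char: '$')
  sorted[8] = z$yzxxxyxzy  (last char: 'y')
  sorted[9] = zxxxyxzyz$y  (last char: 'y')
  sorted[10] = zyz$yzxxxyx  (last char: 'x')
Last column: zzxxyxz$yyx
Original string S is at sorted index 7

Answer: zzxxyxz$yyx
7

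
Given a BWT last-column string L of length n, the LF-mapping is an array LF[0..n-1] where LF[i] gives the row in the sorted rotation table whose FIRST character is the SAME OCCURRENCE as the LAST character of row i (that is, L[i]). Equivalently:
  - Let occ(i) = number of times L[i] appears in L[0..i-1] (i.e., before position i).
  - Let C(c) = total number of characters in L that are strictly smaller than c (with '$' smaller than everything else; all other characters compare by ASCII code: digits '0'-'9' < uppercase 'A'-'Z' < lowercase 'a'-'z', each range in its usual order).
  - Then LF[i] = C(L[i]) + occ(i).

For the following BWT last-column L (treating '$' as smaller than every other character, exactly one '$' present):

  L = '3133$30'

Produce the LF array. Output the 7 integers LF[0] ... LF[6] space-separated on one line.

Char counts: '$':1, '0':1, '1':1, '3':4
C (first-col start): C('$')=0, C('0')=1, C('1')=2, C('3')=3
L[0]='3': occ=0, LF[0]=C('3')+0=3+0=3
L[1]='1': occ=0, LF[1]=C('1')+0=2+0=2
L[2]='3': occ=1, LF[2]=C('3')+1=3+1=4
L[3]='3': occ=2, LF[3]=C('3')+2=3+2=5
L[4]='$': occ=0, LF[4]=C('$')+0=0+0=0
L[5]='3': occ=3, LF[5]=C('3')+3=3+3=6
L[6]='0': occ=0, LF[6]=C('0')+0=1+0=1

Answer: 3 2 4 5 0 6 1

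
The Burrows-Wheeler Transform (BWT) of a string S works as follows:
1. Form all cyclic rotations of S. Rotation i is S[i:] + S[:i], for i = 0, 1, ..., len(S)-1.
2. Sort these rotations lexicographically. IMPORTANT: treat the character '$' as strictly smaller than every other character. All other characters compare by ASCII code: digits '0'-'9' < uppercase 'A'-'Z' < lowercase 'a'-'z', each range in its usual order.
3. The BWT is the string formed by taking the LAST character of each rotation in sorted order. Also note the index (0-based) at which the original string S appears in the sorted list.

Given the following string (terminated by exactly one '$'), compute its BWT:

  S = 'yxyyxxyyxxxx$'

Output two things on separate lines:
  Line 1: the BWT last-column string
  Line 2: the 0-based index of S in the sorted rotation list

All 13 rotations (rotation i = S[i:]+S[:i]):
  rot[0] = yxyyxxyyxxxx$
  rot[1] = xyyxxyyxxxx$y
  rot[2] = yyxxyyxxxx$yx
  rot[3] = yxxyyxxxx$yxy
  rot[4] = xxyyxxxx$yxyy
  rot[5] = xyyxxxx$yxyyx
  rot[6] = yyxxxx$yxyyxx
  rot[7] = yxxxx$yxyyxxy
  rot[8] = xxxx$yxyyxxyy
  rot[9] = xxx$yxyyxxyyx
  rot[10] = xx$yxyyxxyyxx
  rot[11] = x$yxyyxxyyxxx
  rot[12] = $yxyyxxyyxxxx
Sorted (with $ < everything):
  sorted[0] = $yxyyxxyyxxxx  (last char: 'x')
  sorted[1] = x$yxyyxxyyxxx  (last char: 'x')
  sorted[2] = xx$yxyyxxyyxx  (last char: 'x')
  sorted[3] = xxx$yxyyxxyyx  (last char: 'x')
  sorted[4] = xxxx$yxyyxxyy  (last char: 'y')
  sorted[5] = xxyyxxxx$yxyy  (last char: 'y')
  sorted[6] = xyyxxxx$yxyyx  (last char: 'x')
  sorted[7] = xyyxxyyxxxx$y  (last char: 'y')
  sorted[8] = yxxxx$yxyyxxy  (last char: 'y')
  sorted[9] = yxxyyxxxx$yxy  (last char: 'y')
  sorted[10] = yxyyxxyyxxxx$  (last char: '$')
  sorted[11] = yyxxxx$yxyyxx  (last char: 'x')
  sorted[12] = yyxxyyxxxx$yx  (last char: 'x')
Last column: xxxxyyxyyy$xx
Original string S is at sorted index 10

Answer: xxxxyyxyyy$xx
10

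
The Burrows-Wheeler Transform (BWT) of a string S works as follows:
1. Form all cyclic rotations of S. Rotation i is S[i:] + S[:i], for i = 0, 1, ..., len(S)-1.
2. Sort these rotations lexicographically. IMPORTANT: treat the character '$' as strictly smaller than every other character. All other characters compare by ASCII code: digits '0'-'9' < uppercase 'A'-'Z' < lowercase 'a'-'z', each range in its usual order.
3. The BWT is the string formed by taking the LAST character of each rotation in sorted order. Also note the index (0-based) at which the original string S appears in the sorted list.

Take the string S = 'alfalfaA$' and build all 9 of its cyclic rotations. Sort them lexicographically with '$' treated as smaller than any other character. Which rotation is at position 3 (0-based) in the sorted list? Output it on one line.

Answer: alfaA$alf

Derivation:
All 9 rotations (rotation i = S[i:]+S[:i]):
  rot[0] = alfalfaA$
  rot[1] = lfalfaA$a
  rot[2] = falfaA$al
  rot[3] = alfaA$alf
  rot[4] = lfaA$alfa
  rot[5] = faA$alfal
  rot[6] = aA$alfalf
  rot[7] = A$alfalfa
  rot[8] = $alfalfaA
Sorted (with $ < everything):
  sorted[0] = $alfalfaA
  sorted[1] = A$alfalfa
  sorted[2] = aA$alfalf
  sorted[3] = alfaA$alf
  sorted[4] = alfalfaA$
  sorted[5] = faA$alfal
  sorted[6] = falfaA$al
  sorted[7] = lfaA$alfa
  sorted[8] = lfalfaA$a
sorted[3] = alfaA$alf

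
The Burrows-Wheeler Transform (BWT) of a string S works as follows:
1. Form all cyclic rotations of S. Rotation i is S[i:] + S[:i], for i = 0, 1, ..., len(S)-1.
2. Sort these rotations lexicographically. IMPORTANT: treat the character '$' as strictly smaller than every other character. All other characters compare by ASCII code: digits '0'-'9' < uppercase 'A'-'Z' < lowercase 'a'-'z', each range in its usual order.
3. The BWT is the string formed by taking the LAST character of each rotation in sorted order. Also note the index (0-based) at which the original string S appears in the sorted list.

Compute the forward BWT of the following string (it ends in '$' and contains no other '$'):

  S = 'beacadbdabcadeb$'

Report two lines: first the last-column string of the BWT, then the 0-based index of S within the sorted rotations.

Answer: bdeccead$abbaabd
8

Derivation:
All 16 rotations (rotation i = S[i:]+S[:i]):
  rot[0] = beacadbdabcadeb$
  rot[1] = eacadbdabcadeb$b
  rot[2] = acadbdabcadeb$be
  rot[3] = cadbdabcadeb$bea
  rot[4] = adbdabcadeb$beac
  rot[5] = dbdabcadeb$beaca
  rot[6] = bdabcadeb$beacad
  rot[7] = dabcadeb$beacadb
  rot[8] = abcadeb$beacadbd
  rot[9] = bcadeb$beacadbda
  rot[10] = cadeb$beacadbdab
  rot[11] = adeb$beacadbdabc
  rot[12] = deb$beacadbdabca
  rot[13] = eb$beacadbdabcad
  rot[14] = b$beacadbdabcade
  rot[15] = $beacadbdabcadeb
Sorted (with $ < everything):
  sorted[0] = $beacadbdabcadeb  (last char: 'b')
  sorted[1] = abcadeb$beacadbd  (last char: 'd')
  sorted[2] = acadbdabcadeb$be  (last char: 'e')
  sorted[3] = adbdabcadeb$beac  (last char: 'c')
  sorted[4] = adeb$beacadbdabc  (last char: 'c')
  sorted[5] = b$beacadbdabcade  (last char: 'e')
  sorted[6] = bcadeb$beacadbda  (last char: 'a')
  sorted[7] = bdabcadeb$beacad  (last char: 'd')
  sorted[8] = beacadbdabcadeb$  (last char: '$')
  sorted[9] = cadbdabcadeb$bea  (last char: 'a')
  sorted[10] = cadeb$beacadbdab  (last char: 'b')
  sorted[11] = dabcadeb$beacadb  (last char: 'b')
  sorted[12] = dbdabcadeb$beaca  (last char: 'a')
  sorted[13] = deb$beacadbdabca  (last char: 'a')
  sorted[14] = eacadbdabcadeb$b  (last char: 'b')
  sorted[15] = eb$beacadbdabcad  (last char: 'd')
Last column: bdeccead$abbaabd
Original string S is at sorted index 8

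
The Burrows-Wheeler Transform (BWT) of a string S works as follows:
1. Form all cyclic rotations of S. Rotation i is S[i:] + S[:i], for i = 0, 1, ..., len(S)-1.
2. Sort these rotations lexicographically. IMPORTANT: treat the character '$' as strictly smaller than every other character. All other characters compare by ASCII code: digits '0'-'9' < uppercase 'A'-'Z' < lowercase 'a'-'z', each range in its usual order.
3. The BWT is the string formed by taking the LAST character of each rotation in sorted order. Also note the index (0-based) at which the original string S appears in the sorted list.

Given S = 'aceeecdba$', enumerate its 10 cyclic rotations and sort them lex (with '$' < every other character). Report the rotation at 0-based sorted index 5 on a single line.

All 10 rotations (rotation i = S[i:]+S[:i]):
  rot[0] = aceeecdba$
  rot[1] = ceeecdba$a
  rot[2] = eeecdba$ac
  rot[3] = eecdba$ace
  rot[4] = ecdba$acee
  rot[5] = cdba$aceee
  rot[6] = dba$aceeec
  rot[7] = ba$aceeecd
  rot[8] = a$aceeecdb
  rot[9] = $aceeecdba
Sorted (with $ < everything):
  sorted[0] = $aceeecdba
  sorted[1] = a$aceeecdb
  sorted[2] = aceeecdba$
  sorted[3] = ba$aceeecd
  sorted[4] = cdba$aceee
  sorted[5] = ceeecdba$a
  sorted[6] = dba$aceeec
  sorted[7] = ecdba$acee
  sorted[8] = eecdba$ace
  sorted[9] = eeecdba$ac
sorted[5] = ceeecdba$a

Answer: ceeecdba$a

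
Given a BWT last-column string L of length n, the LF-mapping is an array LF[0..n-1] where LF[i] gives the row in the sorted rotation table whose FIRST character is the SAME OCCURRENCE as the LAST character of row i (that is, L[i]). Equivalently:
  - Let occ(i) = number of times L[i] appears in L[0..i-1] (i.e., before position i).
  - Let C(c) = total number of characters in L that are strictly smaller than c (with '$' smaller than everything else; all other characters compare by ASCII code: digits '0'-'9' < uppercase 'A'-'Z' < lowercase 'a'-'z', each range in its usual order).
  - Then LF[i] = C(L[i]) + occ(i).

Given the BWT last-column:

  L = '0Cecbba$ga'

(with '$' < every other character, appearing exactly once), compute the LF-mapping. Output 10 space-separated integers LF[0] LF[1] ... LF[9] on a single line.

Char counts: '$':1, '0':1, 'C':1, 'a':2, 'b':2, 'c':1, 'e':1, 'g':1
C (first-col start): C('$')=0, C('0')=1, C('C')=2, C('a')=3, C('b')=5, C('c')=7, C('e')=8, C('g')=9
L[0]='0': occ=0, LF[0]=C('0')+0=1+0=1
L[1]='C': occ=0, LF[1]=C('C')+0=2+0=2
L[2]='e': occ=0, LF[2]=C('e')+0=8+0=8
L[3]='c': occ=0, LF[3]=C('c')+0=7+0=7
L[4]='b': occ=0, LF[4]=C('b')+0=5+0=5
L[5]='b': occ=1, LF[5]=C('b')+1=5+1=6
L[6]='a': occ=0, LF[6]=C('a')+0=3+0=3
L[7]='$': occ=0, LF[7]=C('$')+0=0+0=0
L[8]='g': occ=0, LF[8]=C('g')+0=9+0=9
L[9]='a': occ=1, LF[9]=C('a')+1=3+1=4

Answer: 1 2 8 7 5 6 3 0 9 4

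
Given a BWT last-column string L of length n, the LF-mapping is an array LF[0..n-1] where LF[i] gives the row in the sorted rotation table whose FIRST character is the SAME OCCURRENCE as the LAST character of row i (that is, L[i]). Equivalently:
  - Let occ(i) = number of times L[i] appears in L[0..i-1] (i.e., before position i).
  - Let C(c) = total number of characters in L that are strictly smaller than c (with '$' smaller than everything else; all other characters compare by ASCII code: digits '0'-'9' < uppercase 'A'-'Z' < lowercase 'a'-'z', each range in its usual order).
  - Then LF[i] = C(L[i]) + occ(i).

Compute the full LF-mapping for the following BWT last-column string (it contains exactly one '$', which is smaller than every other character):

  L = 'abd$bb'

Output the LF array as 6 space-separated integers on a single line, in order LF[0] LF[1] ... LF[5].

Char counts: '$':1, 'a':1, 'b':3, 'd':1
C (first-col start): C('$')=0, C('a')=1, C('b')=2, C('d')=5
L[0]='a': occ=0, LF[0]=C('a')+0=1+0=1
L[1]='b': occ=0, LF[1]=C('b')+0=2+0=2
L[2]='d': occ=0, LF[2]=C('d')+0=5+0=5
L[3]='$': occ=0, LF[3]=C('$')+0=0+0=0
L[4]='b': occ=1, LF[4]=C('b')+1=2+1=3
L[5]='b': occ=2, LF[5]=C('b')+2=2+2=4

Answer: 1 2 5 0 3 4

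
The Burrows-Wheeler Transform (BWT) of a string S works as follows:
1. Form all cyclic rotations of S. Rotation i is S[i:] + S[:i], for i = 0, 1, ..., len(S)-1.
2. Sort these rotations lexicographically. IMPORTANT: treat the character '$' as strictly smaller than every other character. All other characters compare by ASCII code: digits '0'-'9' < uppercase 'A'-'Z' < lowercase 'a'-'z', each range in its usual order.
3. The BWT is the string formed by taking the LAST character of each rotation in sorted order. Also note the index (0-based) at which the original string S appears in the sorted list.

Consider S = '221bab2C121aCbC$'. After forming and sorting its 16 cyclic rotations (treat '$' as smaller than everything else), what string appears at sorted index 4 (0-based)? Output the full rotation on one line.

Answer: 21aCbC$221bab2C1

Derivation:
All 16 rotations (rotation i = S[i:]+S[:i]):
  rot[0] = 221bab2C121aCbC$
  rot[1] = 21bab2C121aCbC$2
  rot[2] = 1bab2C121aCbC$22
  rot[3] = bab2C121aCbC$221
  rot[4] = ab2C121aCbC$221b
  rot[5] = b2C121aCbC$221ba
  rot[6] = 2C121aCbC$221bab
  rot[7] = C121aCbC$221bab2
  rot[8] = 121aCbC$221bab2C
  rot[9] = 21aCbC$221bab2C1
  rot[10] = 1aCbC$221bab2C12
  rot[11] = aCbC$221bab2C121
  rot[12] = CbC$221bab2C121a
  rot[13] = bC$221bab2C121aC
  rot[14] = C$221bab2C121aCb
  rot[15] = $221bab2C121aCbC
Sorted (with $ < everything):
  sorted[0] = $221bab2C121aCbC
  sorted[1] = 121aCbC$221bab2C
  sorted[2] = 1aCbC$221bab2C12
  sorted[3] = 1bab2C121aCbC$22
  sorted[4] = 21aCbC$221bab2C1
  sorted[5] = 21bab2C121aCbC$2
  sorted[6] = 221bab2C121aCbC$
  sorted[7] = 2C121aCbC$221bab
  sorted[8] = C$221bab2C121aCb
  sorted[9] = C121aCbC$221bab2
  sorted[10] = CbC$221bab2C121a
  sorted[11] = aCbC$221bab2C121
  sorted[12] = ab2C121aCbC$221b
  sorted[13] = b2C121aCbC$221ba
  sorted[14] = bC$221bab2C121aC
  sorted[15] = bab2C121aCbC$221
sorted[4] = 21aCbC$221bab2C1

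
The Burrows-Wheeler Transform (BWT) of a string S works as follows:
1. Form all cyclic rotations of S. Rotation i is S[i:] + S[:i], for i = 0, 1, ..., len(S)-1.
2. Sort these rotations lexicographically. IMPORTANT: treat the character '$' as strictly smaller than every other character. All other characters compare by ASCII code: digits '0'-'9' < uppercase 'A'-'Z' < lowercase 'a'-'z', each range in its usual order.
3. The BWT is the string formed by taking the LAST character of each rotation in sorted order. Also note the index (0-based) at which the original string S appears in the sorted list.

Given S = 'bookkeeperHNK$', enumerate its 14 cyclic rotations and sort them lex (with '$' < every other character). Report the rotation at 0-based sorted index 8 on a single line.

All 14 rotations (rotation i = S[i:]+S[:i]):
  rot[0] = bookkeeperHNK$
  rot[1] = ookkeeperHNK$b
  rot[2] = okkeeperHNK$bo
  rot[3] = kkeeperHNK$boo
  rot[4] = keeperHNK$book
  rot[5] = eeperHNK$bookk
  rot[6] = eperHNK$bookke
  rot[7] = perHNK$bookkee
  rot[8] = erHNK$bookkeep
  rot[9] = rHNK$bookkeepe
  rot[10] = HNK$bookkeeper
  rot[11] = NK$bookkeeperH
  rot[12] = K$bookkeeperHN
  rot[13] = $bookkeeperHNK
Sorted (with $ < everything):
  sorted[0] = $bookkeeperHNK
  sorted[1] = HNK$bookkeeper
  sorted[2] = K$bookkeeperHN
  sorted[3] = NK$bookkeeperH
  sorted[4] = bookkeeperHNK$
  sorted[5] = eeperHNK$bookk
  sorted[6] = eperHNK$bookke
  sorted[7] = erHNK$bookkeep
  sorted[8] = keeperHNK$book
  sorted[9] = kkeeperHNK$boo
  sorted[10] = okkeeperHNK$bo
  sorted[11] = ookkeeperHNK$b
  sorted[12] = perHNK$bookkee
  sorted[13] = rHNK$bookkeepe
sorted[8] = keeperHNK$book

Answer: keeperHNK$book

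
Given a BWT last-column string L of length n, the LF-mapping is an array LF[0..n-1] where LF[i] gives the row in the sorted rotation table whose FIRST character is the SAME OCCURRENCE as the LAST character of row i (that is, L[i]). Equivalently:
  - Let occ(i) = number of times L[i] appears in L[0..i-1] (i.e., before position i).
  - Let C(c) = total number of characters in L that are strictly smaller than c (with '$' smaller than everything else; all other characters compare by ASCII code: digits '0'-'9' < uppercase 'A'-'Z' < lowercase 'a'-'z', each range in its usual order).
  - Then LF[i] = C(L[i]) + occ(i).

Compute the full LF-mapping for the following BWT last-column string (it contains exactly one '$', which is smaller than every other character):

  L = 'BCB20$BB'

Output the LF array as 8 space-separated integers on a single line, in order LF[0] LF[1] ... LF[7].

Char counts: '$':1, '0':1, '2':1, 'B':4, 'C':1
C (first-col start): C('$')=0, C('0')=1, C('2')=2, C('B')=3, C('C')=7
L[0]='B': occ=0, LF[0]=C('B')+0=3+0=3
L[1]='C': occ=0, LF[1]=C('C')+0=7+0=7
L[2]='B': occ=1, LF[2]=C('B')+1=3+1=4
L[3]='2': occ=0, LF[3]=C('2')+0=2+0=2
L[4]='0': occ=0, LF[4]=C('0')+0=1+0=1
L[5]='$': occ=0, LF[5]=C('$')+0=0+0=0
L[6]='B': occ=2, LF[6]=C('B')+2=3+2=5
L[7]='B': occ=3, LF[7]=C('B')+3=3+3=6

Answer: 3 7 4 2 1 0 5 6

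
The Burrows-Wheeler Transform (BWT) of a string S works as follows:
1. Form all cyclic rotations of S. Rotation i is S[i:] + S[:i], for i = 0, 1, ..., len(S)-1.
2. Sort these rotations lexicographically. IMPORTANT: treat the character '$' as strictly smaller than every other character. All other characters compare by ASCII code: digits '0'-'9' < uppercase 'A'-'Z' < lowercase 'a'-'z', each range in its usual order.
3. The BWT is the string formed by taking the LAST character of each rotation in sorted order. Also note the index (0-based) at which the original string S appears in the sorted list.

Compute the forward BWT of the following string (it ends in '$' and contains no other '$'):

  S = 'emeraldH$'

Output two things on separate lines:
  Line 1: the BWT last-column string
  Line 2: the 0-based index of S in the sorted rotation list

Answer: Hdrl$maee
4

Derivation:
All 9 rotations (rotation i = S[i:]+S[:i]):
  rot[0] = emeraldH$
  rot[1] = meraldH$e
  rot[2] = eraldH$em
  rot[3] = raldH$eme
  rot[4] = aldH$emer
  rot[5] = ldH$emera
  rot[6] = dH$emeral
  rot[7] = H$emerald
  rot[8] = $emeraldH
Sorted (with $ < everything):
  sorted[0] = $emeraldH  (last char: 'H')
  sorted[1] = H$emerald  (last char: 'd')
  sorted[2] = aldH$emer  (last char: 'r')
  sorted[3] = dH$emeral  (last char: 'l')
  sorted[4] = emeraldH$  (last char: '$')
  sorted[5] = eraldH$em  (last char: 'm')
  sorted[6] = ldH$emera  (last char: 'a')
  sorted[7] = meraldH$e  (last char: 'e')
  sorted[8] = raldH$eme  (last char: 'e')
Last column: Hdrl$maee
Original string S is at sorted index 4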